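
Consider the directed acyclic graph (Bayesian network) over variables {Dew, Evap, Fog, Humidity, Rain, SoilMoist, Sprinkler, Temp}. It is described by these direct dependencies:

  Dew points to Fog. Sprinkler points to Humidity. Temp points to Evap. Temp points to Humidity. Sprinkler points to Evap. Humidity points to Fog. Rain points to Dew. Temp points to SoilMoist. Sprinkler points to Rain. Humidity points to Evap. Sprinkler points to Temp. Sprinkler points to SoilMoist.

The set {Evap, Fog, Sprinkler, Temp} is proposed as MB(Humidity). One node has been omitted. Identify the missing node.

Dew

A node's Markov blanket = Pa ∪ Ch ∪ (parents of Ch other than the node itself).
Humidity's parents: Sprinkler, Temp.
Humidity's children: Evap, Fog.
Parents of each child, excluding Humidity:
  Evap also has parents Sprinkler, Temp.
  parents(Fog) \ {Humidity} = {Dew}.
MB(Humidity) = {Dew, Evap, Fog, Sprinkler, Temp}.
Comparing with the claimed set, Dew is missing.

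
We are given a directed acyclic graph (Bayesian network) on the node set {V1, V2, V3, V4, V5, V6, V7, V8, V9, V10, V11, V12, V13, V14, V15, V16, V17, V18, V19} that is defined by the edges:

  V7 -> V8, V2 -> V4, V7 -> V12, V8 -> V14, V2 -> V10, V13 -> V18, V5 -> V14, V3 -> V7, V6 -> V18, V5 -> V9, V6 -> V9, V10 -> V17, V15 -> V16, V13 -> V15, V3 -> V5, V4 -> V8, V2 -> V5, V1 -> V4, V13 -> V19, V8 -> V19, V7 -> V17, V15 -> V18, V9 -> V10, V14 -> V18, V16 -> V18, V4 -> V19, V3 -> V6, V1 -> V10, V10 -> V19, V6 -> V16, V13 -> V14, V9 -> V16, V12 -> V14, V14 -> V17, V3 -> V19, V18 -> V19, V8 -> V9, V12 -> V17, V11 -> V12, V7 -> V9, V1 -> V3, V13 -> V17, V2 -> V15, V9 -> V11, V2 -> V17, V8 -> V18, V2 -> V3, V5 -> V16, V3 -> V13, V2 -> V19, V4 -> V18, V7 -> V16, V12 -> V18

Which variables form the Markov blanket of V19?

{V2, V3, V4, V8, V10, V13, V18}

V19 has parents V2, V3, V4, V8, V10, V13, V18.
Ch(V19) = {}.
With no children, V19 has no spouses; the co-parent set is empty.
Taking the union gives {V2, V3, V4, V8, V10, V13, V18}.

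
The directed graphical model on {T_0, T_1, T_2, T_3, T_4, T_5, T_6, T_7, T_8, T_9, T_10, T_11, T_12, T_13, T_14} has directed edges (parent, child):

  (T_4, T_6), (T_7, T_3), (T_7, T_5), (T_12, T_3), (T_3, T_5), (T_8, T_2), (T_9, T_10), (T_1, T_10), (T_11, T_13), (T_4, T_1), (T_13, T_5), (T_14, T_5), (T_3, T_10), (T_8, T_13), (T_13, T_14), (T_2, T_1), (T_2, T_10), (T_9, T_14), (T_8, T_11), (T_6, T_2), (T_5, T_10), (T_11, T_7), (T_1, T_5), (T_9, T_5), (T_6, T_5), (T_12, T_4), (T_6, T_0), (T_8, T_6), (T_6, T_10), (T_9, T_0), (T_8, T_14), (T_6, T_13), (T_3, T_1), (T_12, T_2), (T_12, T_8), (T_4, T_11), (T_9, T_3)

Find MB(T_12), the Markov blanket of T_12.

{T_2, T_3, T_4, T_6, T_7, T_8, T_9}

The Markov blanket of a node is its parents, its children, and the other parents of its children.
T_12's children: T_2, T_3, T_4, T_8.
T_12 has no parents.
Co-parents of T_12 (other parents of its children):
  T_8: no additional parents.
  T_4 has no other parent.
  T_2's other parents are T_6, T_8.
  T_3's other parents are T_7, T_9.
Union: {} ∪ {T_2, T_3, T_4, T_8} ∪ {T_6, T_7, T_8, T_9} = {T_2, T_3, T_4, T_6, T_7, T_8, T_9}.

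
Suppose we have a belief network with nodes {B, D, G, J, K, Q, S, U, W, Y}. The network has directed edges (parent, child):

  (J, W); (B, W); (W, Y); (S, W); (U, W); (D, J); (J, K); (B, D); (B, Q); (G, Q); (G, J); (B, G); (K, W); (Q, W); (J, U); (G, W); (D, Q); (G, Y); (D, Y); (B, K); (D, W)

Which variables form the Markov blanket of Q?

{B, D, G, J, K, S, U, W}

Q has parents B, D, G.
Ch(Q) = {W}.
Co-parents of Q (other parents of its children):
  W: B, D, G, J, K, S, U
MB(Q) = {B, D, G, J, K, S, U, W}.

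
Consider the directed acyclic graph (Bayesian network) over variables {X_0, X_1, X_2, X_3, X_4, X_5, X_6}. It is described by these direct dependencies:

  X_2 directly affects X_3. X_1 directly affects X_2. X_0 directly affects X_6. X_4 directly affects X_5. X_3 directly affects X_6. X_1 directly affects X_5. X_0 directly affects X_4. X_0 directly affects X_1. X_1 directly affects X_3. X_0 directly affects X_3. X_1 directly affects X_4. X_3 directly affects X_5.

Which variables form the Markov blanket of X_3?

{X_0, X_1, X_2, X_4, X_5, X_6}

Parents of X_3: X_0, X_1, X_2.
Ch(X_3) = {X_5, X_6}.
Other parents of X_3's children:
  X_5's other parents are X_1, X_4.
  X_6's other parent is X_0.
Taking the union gives {X_0, X_1, X_2, X_4, X_5, X_6}.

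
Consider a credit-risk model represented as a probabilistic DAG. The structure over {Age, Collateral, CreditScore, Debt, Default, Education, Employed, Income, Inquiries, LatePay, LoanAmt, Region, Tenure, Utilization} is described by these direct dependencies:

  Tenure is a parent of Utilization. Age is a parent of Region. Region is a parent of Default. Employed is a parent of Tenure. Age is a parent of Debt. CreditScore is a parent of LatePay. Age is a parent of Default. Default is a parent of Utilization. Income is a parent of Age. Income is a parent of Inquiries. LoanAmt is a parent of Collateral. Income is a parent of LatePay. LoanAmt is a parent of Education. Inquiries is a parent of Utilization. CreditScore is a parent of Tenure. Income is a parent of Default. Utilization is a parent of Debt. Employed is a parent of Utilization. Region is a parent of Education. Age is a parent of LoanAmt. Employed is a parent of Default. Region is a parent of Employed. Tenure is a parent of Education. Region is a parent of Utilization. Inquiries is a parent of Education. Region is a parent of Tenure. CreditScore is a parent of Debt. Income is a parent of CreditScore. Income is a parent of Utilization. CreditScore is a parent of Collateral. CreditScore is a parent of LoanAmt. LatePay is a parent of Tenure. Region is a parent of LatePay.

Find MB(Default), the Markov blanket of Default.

Default has child Utilization.
Pa(Default) = {Age, Employed, Income, Region}.
For each child, the remaining parents (spouses of Default):
  Utilization: Employed, Income, Inquiries, Region, Tenure
Taking the union gives {Age, Employed, Income, Inquiries, Region, Tenure, Utilization}.

{Age, Employed, Income, Inquiries, Region, Tenure, Utilization}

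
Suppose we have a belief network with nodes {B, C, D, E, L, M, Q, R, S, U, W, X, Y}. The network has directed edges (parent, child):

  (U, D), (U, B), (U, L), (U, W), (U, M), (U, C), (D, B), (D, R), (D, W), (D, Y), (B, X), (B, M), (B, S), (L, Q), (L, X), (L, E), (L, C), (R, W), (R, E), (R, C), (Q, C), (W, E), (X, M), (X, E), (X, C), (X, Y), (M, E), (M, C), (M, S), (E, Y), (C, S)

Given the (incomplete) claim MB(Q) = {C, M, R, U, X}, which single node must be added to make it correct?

L

Recall MB(v) = parents ∪ children ∪ spouses, where spouses are the other parents of v's children.
Q has child C.
Q has parent L.
For each child, the remaining parents (spouses of Q):
  parents(C) \ {Q} = {L, M, R, U, X}.
MB(Q) = {C, L, M, R, U, X}.
Comparing with the claimed set, L is missing.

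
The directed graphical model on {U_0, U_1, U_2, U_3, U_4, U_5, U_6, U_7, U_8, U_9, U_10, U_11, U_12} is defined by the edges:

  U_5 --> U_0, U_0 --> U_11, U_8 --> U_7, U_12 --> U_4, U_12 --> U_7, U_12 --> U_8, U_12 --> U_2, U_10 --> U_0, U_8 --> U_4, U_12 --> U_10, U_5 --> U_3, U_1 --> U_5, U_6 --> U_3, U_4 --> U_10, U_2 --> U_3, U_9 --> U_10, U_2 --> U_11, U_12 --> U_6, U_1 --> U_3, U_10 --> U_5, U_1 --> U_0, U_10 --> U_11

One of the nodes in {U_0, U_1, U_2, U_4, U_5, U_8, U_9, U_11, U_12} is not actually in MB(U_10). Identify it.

U_8

Recall MB(v) = parents ∪ children ∪ spouses, where spouses are the other parents of v's children.
Pa(U_10) = {U_4, U_9, U_12}.
U_10's children: U_0, U_5, U_11.
Co-parents of U_10 (other parents of its children):
  U_5: U_1
  U_0: U_1, U_5
  U_11: U_0, U_2
MB(U_10) = {U_0, U_1, U_2, U_4, U_5, U_9, U_11, U_12}.
U_8 is neither a parent, child, nor co-parent of U_10, so it does not belong.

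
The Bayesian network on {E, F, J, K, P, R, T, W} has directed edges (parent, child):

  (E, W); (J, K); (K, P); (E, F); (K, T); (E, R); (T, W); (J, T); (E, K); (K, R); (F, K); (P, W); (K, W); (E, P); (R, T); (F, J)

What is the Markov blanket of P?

{E, K, T, W}

Ch(P) = {W}.
P's parents: E, K.
Other parents of P's children:
  W: E, K, T
Taking the union gives {E, K, T, W}.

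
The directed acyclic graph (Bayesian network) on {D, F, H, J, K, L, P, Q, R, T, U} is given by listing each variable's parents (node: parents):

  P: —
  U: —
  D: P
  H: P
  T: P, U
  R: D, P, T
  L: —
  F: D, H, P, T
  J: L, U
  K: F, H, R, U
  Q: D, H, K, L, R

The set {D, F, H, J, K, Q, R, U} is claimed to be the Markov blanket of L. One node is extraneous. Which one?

L has no parents.
Children of L: J, Q.
For each child, the remaining parents (spouses of L):
  parents(J) \ {L} = {U}.
  parents(Q) \ {L} = {D, H, K, R}.
MB(L) = {D, H, J, K, Q, R, U}.
F is neither a parent, child, nor co-parent of L, so it does not belong.

F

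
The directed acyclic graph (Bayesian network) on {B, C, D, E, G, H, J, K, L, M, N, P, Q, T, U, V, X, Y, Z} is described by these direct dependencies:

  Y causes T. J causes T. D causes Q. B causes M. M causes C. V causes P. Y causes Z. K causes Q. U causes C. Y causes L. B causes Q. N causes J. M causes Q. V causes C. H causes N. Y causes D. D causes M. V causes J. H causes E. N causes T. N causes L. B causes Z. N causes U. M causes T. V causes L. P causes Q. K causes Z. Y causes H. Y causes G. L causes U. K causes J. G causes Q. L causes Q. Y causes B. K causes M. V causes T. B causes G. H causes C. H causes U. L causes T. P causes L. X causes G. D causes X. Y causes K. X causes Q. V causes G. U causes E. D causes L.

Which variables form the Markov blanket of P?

{B, D, G, K, L, M, N, Q, V, X, Y}

Parents of P: V.
P has children L, Q.
For each child, the remaining parents (spouses of P):
  L: D, N, V, Y
  Q: B, D, G, K, L, M, X
MB(P) = {B, D, G, K, L, M, N, Q, V, X, Y}.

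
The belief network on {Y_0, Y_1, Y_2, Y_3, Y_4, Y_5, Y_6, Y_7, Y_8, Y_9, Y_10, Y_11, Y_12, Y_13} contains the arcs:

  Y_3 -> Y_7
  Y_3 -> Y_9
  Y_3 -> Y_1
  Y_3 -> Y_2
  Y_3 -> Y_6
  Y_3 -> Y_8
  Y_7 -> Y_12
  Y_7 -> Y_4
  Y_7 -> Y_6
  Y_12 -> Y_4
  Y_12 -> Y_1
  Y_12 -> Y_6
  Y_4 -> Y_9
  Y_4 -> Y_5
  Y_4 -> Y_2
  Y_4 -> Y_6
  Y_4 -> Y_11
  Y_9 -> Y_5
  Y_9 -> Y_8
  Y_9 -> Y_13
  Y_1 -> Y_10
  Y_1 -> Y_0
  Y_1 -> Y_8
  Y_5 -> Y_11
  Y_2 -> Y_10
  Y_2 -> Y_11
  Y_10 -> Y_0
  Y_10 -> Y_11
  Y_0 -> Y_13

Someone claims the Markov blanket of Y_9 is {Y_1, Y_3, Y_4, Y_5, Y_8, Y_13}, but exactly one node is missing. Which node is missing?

The Markov blanket of a node is its parents, its children, and the other parents of its children.
Pa(Y_9) = {Y_3, Y_4}.
Y_9's children: Y_5, Y_8, Y_13.
Parents of each child, excluding Y_9:
  Y_5 also has parent Y_4.
  Y_8 also has parents Y_1, Y_3.
  Y_13 also has parent Y_0.
MB(Y_9) = {Y_0, Y_1, Y_3, Y_4, Y_5, Y_8, Y_13}.
Comparing with the claimed set, Y_0 is missing.

Y_0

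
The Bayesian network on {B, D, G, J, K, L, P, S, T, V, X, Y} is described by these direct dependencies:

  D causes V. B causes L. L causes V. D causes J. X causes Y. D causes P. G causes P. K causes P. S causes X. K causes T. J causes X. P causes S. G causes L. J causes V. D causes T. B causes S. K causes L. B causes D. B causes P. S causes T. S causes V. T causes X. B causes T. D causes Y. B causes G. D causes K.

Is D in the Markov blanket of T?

Yes

D is a parent of T.
So D ∈ MB(T).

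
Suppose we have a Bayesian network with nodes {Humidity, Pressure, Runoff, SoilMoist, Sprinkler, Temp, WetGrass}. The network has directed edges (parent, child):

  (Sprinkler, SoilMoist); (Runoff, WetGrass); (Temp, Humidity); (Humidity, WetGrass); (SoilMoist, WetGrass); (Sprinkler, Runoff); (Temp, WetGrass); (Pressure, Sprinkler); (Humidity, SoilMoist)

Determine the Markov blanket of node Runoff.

Ch(Runoff) = {WetGrass}.
Parents of Runoff: Sprinkler.
Co-parents of Runoff (other parents of its children):
  WetGrass also has parents Humidity, SoilMoist, Temp.
So the Markov blanket of Runoff is {Humidity, SoilMoist, Sprinkler, Temp, WetGrass}.

{Humidity, SoilMoist, Sprinkler, Temp, WetGrass}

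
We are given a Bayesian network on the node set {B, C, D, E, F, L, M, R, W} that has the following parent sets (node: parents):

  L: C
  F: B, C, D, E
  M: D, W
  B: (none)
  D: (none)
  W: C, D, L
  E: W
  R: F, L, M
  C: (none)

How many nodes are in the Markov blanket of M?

By definition, MB(M) is built from M's parents, M's children, and the co-parents of M.
Ch(M) = {R}.
M's parents: D, W.
Co-parents of M (other parents of its children):
  R's other parents are F, L.
MB(M) = {D, F, L, R, W}, which has 5 nodes.

5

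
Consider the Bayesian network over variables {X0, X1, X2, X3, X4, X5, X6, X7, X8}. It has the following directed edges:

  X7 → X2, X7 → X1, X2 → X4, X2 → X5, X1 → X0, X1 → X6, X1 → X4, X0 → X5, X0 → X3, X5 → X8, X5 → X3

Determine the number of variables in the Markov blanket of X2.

5

Pa(X2) = {X7}.
X2 has children X4, X5.
Other parents of X2's children:
  X4: X1
  X5: X0
MB(X2) = {X0, X1, X4, X5, X7}, which has 5 nodes.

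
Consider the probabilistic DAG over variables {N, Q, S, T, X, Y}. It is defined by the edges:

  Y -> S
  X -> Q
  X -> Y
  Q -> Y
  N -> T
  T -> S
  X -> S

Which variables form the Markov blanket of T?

Parents of T: N.
T has child S.
Other parents of T's children:
  S also has parents X, Y.
So the Markov blanket of T is {N, S, X, Y}.

{N, S, X, Y}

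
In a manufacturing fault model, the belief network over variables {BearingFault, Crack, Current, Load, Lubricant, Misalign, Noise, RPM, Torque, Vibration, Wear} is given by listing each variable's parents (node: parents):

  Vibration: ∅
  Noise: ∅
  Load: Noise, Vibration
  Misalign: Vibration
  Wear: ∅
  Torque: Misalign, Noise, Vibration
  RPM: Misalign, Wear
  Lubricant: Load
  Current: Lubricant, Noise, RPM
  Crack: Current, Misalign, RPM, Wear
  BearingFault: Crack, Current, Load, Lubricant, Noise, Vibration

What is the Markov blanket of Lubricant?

Lubricant's parents: Load.
Children of Lubricant: BearingFault, Current.
Parents of each child, excluding Lubricant:
  Current: Noise, RPM
  BearingFault: Crack, Current, Load, Noise, Vibration
Taking the union gives {BearingFault, Crack, Current, Load, Noise, RPM, Vibration}.

{BearingFault, Crack, Current, Load, Noise, RPM, Vibration}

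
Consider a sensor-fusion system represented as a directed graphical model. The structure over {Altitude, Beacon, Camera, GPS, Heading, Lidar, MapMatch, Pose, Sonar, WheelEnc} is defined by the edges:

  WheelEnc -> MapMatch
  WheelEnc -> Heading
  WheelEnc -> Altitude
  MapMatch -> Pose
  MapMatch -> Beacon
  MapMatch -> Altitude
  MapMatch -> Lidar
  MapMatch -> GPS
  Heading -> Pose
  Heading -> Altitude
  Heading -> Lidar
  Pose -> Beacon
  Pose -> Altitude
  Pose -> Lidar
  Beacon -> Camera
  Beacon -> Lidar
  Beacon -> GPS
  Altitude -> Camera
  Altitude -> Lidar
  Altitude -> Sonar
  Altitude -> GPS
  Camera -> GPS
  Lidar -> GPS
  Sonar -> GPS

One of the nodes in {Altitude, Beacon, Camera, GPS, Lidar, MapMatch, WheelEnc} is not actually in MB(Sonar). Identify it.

Sonar has child GPS.
Sonar's parents: Altitude.
Parents of each child, excluding Sonar:
  GPS: Altitude, Beacon, Camera, Lidar, MapMatch
MB(Sonar) = {Altitude, Beacon, Camera, GPS, Lidar, MapMatch}.
WheelEnc is neither a parent, child, nor co-parent of Sonar, so it does not belong.

WheelEnc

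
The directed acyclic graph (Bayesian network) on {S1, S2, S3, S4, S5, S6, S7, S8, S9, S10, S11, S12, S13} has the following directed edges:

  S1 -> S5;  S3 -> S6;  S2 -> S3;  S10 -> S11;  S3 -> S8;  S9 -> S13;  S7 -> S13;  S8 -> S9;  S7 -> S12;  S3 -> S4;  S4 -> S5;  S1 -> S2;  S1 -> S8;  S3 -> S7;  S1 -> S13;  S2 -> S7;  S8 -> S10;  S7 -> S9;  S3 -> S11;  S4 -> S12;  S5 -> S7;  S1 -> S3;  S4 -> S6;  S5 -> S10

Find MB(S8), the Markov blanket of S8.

{S1, S3, S5, S7, S9, S10}

The Markov blanket of a node is its parents, its children, and the other parents of its children.
S8's children: S9, S10.
Parents of S8: S1, S3.
Parents of each child, excluding S8:
  parents(S9) \ {S8} = {S7}.
  S10 also has parent S5.
So the Markov blanket of S8 is {S1, S3, S5, S7, S9, S10}.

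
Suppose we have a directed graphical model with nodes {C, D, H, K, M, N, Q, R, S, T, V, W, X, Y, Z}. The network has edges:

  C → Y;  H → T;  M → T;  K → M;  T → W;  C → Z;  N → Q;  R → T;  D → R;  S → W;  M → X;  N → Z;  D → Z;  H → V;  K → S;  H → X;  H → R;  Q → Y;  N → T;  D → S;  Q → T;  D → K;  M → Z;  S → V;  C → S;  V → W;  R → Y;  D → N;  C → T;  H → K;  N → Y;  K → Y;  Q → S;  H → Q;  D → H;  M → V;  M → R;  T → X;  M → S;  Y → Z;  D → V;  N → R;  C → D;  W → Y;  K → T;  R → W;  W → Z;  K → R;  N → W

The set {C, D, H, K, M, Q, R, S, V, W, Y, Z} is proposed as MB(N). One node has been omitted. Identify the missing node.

T

A node's Markov blanket = Pa ∪ Ch ∪ (parents of Ch other than the node itself).
N's parents: D.
N has children Q, R, T, W, Y, Z.
Parents of each child, excluding N:
  Q's other parent is H.
  parents(R) \ {N} = {D, H, K, M}.
  T's other parents are C, H, K, M, Q, R.
  parents(W) \ {N} = {R, S, T, V}.
  Y also has parents C, K, Q, R, W.
  parents(Z) \ {N} = {C, D, M, W, Y}.
MB(N) = {C, D, H, K, M, Q, R, S, T, V, W, Y, Z}.
Comparing with the claimed set, T is missing.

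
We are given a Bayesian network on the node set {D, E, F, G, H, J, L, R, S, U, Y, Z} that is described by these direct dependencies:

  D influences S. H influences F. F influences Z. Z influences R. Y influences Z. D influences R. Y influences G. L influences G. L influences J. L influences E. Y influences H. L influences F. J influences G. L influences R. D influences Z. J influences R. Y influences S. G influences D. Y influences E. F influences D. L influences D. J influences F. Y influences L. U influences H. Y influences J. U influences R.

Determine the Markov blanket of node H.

H's children: F.
H has parents U, Y.
For each child, the remaining parents (spouses of H):
  F's other parents are J, L.
MB(H) = {F, J, L, U, Y}.

{F, J, L, U, Y}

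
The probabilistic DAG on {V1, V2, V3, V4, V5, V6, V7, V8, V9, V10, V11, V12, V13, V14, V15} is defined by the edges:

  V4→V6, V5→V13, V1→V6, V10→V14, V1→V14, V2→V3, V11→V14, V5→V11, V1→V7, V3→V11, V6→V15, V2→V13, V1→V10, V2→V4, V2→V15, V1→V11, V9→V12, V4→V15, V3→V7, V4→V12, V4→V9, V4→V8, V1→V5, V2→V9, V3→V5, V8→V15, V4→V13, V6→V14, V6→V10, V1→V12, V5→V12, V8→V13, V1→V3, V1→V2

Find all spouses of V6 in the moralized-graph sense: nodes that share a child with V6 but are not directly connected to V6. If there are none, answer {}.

Children of V6: V10, V14, V15.
  V10: V1
  V14: V1, V10, V11
  V15: V2, V4, V8
Excluding nodes already adjacent to V6 (V1, V4, V10, V14, V15), the co-parent-only contribution is {V2, V8, V11}.

{V2, V8, V11}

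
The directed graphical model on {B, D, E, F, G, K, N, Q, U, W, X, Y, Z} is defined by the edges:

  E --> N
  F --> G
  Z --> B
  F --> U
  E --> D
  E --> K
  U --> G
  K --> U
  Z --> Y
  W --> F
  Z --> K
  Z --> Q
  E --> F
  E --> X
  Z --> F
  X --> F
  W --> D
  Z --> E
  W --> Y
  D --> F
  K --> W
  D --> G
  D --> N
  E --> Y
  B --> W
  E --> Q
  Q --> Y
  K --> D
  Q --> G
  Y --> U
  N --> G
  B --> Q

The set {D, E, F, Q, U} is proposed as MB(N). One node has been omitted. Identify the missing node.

G

Pa(N) = {D, E}.
Children of N: G.
Co-parents of N (other parents of its children):
  G also has parents D, F, Q, U.
MB(N) = {D, E, F, G, Q, U}.
Comparing with the claimed set, G is missing.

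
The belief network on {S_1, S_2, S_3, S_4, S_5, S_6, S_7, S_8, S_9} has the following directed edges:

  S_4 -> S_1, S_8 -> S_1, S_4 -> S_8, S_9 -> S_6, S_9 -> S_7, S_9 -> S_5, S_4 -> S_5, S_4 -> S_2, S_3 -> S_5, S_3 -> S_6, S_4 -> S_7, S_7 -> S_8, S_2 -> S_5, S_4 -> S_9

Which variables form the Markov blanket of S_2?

Recall MB(v) = parents ∪ children ∪ spouses, where spouses are the other parents of v's children.
Pa(S_2) = {S_4}.
S_2's children: S_5.
Parents of each child, excluding S_2:
  S_5: S_3, S_4, S_9
MB(S_2) = {S_3, S_4, S_5, S_9}.

{S_3, S_4, S_5, S_9}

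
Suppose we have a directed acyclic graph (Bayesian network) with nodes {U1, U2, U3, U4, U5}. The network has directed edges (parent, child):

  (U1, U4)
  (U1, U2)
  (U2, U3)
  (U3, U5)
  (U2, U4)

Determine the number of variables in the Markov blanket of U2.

3

The Markov blanket of a node is its parents, its children, and the other parents of its children.
U2 has parent U1.
U2 has children U3, U4.
Other parents of U2's children:
  U3 has no other parent.
  U4's other parent is U1.
MB(U2) = {U1, U3, U4}, which has 3 nodes.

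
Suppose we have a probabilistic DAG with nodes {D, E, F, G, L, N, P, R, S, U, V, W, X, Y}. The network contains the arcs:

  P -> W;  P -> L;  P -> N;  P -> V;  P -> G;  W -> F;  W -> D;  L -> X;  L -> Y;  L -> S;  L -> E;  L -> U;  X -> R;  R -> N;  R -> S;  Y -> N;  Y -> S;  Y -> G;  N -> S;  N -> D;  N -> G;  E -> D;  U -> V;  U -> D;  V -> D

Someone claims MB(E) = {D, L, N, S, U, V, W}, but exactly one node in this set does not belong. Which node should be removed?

S

Recall MB(v) = parents ∪ children ∪ spouses, where spouses are the other parents of v's children.
E's children: D.
Pa(E) = {L}.
For each child, the remaining parents (spouses of E):
  D also has parents N, U, V, W.
MB(E) = {D, L, N, U, V, W}.
S is neither a parent, child, nor co-parent of E, so it does not belong.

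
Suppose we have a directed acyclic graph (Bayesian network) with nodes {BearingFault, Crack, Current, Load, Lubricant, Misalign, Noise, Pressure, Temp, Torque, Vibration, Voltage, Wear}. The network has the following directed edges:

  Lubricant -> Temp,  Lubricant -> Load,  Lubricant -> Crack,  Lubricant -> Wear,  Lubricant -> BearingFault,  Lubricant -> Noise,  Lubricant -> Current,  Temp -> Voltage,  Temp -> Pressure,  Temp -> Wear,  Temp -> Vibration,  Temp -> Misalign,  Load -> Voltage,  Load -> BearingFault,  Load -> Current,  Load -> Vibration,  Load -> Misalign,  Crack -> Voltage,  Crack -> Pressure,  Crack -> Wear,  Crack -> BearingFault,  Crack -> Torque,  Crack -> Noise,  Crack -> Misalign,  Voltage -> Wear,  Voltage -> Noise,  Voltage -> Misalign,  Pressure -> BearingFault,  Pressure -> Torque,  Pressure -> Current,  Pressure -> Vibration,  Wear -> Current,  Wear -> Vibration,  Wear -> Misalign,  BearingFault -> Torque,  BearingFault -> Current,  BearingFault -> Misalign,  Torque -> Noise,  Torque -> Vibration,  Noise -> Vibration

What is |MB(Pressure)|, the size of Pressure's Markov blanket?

The Markov blanket of a node is its parents, its children, and the other parents of its children.
Pressure's parents: Crack, Temp.
Pressure has children BearingFault, Current, Torque, Vibration.
For each child, the remaining parents (spouses of Pressure):
  parents(BearingFault) \ {Pressure} = {Crack, Load, Lubricant}.
  Torque's other parents are BearingFault, Crack.
  Current also has parents BearingFault, Load, Lubricant, Wear.
  Vibration's other parents are Load, Noise, Temp, Torque, Wear.
MB(Pressure) = {BearingFault, Crack, Current, Load, Lubricant, Noise, Temp, Torque, Vibration, Wear}, which has 10 nodes.

10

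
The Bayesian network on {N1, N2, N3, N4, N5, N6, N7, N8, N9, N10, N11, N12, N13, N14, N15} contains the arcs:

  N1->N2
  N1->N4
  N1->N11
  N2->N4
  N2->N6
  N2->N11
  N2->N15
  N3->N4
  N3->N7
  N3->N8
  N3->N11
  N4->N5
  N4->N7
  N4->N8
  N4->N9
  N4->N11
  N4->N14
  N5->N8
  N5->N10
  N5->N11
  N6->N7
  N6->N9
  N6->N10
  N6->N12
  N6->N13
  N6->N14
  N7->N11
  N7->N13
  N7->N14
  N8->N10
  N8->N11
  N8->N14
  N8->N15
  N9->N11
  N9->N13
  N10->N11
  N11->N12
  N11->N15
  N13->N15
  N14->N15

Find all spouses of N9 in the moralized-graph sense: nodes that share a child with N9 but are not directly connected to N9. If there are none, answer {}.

{N1, N2, N3, N5, N7, N8, N10}

Children of N9: N11, N13.
  N11 also has parents N1, N2, N3, N4, N5, N7, N8, N10.
  N13 also has parents N6, N7.
Excluding nodes already adjacent to N9 (N4, N6, N11, N13), the co-parent-only contribution is {N1, N2, N3, N5, N7, N8, N10}.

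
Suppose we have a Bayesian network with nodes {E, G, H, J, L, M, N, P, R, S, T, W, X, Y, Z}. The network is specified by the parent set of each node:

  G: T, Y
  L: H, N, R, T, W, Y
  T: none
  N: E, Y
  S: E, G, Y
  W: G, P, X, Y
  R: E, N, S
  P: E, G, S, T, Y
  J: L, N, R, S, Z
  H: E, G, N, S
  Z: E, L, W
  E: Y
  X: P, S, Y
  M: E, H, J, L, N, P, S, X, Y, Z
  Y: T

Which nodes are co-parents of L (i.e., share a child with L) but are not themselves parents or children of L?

Children of L: J, M, Z.
  Z: E, W
  J: N, R, S, Z
  M: E, H, J, N, P, S, X, Y, Z
Excluding nodes already adjacent to L (H, J, M, N, R, T, W, Y, Z), the co-parent-only contribution is {E, P, S, X}.

{E, P, S, X}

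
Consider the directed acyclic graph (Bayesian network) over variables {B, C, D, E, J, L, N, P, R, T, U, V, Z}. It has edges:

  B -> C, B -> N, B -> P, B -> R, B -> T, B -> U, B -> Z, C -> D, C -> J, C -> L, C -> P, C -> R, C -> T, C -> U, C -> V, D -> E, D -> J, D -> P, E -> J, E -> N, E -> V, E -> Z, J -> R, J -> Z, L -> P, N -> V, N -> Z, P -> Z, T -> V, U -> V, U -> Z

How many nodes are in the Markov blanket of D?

Recall MB(v) = parents ∪ children ∪ spouses, where spouses are the other parents of v's children.
Pa(D) = {C}.
D has children E, J, P.
Parents of each child, excluding D:
  E: —
  J: C, E
  P: B, C, L
MB(D) = {B, C, E, J, L, P}, which has 6 nodes.

6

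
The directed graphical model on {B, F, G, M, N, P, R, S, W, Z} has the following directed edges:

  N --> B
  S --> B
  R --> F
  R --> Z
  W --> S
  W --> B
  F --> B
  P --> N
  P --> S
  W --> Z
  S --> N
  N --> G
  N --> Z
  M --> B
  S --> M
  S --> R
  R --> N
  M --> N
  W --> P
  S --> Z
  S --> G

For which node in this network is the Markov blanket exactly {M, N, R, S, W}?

The target node must have every member of {M, N, R, S, W} as a parent, child, or co-parent, and no others.
Parents of P: W; children: N, S; co-parents: M, R, S, W.
These exactly cover the given set, so the node is P.

P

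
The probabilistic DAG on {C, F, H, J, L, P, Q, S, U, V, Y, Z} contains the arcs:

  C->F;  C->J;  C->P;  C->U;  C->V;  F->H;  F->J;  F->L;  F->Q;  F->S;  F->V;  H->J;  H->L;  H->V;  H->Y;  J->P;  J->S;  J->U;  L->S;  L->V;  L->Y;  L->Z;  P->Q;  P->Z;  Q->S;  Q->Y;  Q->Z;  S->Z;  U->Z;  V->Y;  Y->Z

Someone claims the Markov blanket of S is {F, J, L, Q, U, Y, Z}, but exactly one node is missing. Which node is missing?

P

Pa(S) = {F, J, L, Q}.
S's children: Z.
Parents of each child, excluding S:
  Z: L, P, Q, U, Y
MB(S) = {F, J, L, P, Q, U, Y, Z}.
Comparing with the claimed set, P is missing.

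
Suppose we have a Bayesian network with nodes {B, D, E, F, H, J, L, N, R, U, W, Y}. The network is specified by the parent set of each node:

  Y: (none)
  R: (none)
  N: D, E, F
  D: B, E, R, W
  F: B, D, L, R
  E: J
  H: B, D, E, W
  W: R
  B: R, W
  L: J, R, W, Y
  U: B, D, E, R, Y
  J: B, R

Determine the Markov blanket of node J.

{B, E, L, R, W, Y}

The Markov blanket of a node is its parents, its children, and the other parents of its children.
J has children E, L.
J's parents: B, R.
Parents of each child, excluding J:
  E has no other parent.
  L also has parents R, W, Y.
MB(J) = {B, E, L, R, W, Y}.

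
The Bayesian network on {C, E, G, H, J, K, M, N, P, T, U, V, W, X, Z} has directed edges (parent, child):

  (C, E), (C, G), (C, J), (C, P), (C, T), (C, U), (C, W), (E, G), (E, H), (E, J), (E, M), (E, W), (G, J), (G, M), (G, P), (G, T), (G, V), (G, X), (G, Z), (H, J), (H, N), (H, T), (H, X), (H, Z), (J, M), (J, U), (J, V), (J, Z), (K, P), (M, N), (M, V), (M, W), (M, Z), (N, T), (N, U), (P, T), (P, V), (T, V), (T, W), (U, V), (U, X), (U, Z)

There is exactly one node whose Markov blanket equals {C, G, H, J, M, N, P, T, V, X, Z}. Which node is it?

The target node must have every member of {C, G, H, J, M, N, P, T, V, X, Z} as a parent, child, or co-parent, and no others.
Parents of U: C, J, N; children: V, X, Z; co-parents: G, H, J, M, P, T.
These exactly cover the given set, so the node is U.

U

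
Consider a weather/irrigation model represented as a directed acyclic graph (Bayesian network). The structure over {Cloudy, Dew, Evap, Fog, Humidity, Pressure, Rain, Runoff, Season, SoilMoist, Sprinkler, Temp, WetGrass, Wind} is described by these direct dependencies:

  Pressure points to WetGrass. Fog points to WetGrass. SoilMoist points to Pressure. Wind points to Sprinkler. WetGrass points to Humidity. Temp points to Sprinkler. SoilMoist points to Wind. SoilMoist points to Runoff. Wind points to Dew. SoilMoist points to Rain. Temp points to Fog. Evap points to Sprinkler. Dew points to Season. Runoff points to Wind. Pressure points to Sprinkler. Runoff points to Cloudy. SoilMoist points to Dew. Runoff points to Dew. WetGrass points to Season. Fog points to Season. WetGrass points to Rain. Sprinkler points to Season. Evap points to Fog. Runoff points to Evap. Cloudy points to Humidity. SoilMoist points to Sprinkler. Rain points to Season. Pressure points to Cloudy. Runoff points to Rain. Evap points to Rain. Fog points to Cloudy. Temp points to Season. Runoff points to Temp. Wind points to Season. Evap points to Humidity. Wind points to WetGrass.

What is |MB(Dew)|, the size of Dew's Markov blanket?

9

Children of Dew: Season.
Dew has parents Runoff, SoilMoist, Wind.
Co-parents of Dew (other parents of its children):
  Season's other parents are Fog, Rain, Sprinkler, Temp, WetGrass, Wind.
MB(Dew) = {Fog, Rain, Runoff, Season, SoilMoist, Sprinkler, Temp, WetGrass, Wind}, which has 9 nodes.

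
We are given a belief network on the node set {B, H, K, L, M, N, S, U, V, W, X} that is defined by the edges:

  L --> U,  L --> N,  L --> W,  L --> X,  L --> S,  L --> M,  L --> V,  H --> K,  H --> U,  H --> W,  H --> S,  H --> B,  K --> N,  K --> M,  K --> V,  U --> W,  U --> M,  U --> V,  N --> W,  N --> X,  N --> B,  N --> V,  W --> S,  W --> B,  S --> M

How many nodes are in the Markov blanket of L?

9

The Markov blanket of a node is its parents, its children, and the other parents of its children.
L has no parents.
Children of L: M, N, S, U, V, W, X.
Parents of each child, excluding L:
  parents(U) \ {L} = {H}.
  N also has parent K.
  parents(W) \ {L} = {H, N, U}.
  X's other parent is N.
  S's other parents are H, W.
  M's other parents are K, S, U.
  parents(V) \ {L} = {K, N, U}.
MB(L) = {H, K, M, N, S, U, V, W, X}, which has 9 nodes.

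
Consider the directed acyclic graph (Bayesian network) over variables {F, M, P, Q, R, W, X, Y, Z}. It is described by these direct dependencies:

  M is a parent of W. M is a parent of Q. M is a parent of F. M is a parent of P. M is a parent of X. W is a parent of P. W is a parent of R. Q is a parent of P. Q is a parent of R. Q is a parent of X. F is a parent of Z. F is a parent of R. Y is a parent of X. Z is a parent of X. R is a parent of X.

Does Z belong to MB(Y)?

Z is a co-parent of Y: both are parents of X.
So Z ∈ MB(Y).

Yes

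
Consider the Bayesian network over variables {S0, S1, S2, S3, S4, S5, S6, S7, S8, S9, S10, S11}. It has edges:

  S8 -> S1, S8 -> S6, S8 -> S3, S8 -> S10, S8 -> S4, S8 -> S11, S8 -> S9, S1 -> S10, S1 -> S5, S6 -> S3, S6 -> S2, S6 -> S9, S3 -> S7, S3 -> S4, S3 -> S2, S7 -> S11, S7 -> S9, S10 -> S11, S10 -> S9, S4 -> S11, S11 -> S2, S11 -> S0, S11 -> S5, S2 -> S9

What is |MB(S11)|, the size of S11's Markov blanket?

10

A node's Markov blanket = Pa ∪ Ch ∪ (parents of Ch other than the node itself).
S11's children: S0, S2, S5.
S11 has parents S4, S7, S8, S10.
Co-parents of S11 (other parents of its children):
  S2: S3, S6
  S0: —
  S5: S1
MB(S11) = {S0, S1, S2, S3, S4, S5, S6, S7, S8, S10}, which has 10 nodes.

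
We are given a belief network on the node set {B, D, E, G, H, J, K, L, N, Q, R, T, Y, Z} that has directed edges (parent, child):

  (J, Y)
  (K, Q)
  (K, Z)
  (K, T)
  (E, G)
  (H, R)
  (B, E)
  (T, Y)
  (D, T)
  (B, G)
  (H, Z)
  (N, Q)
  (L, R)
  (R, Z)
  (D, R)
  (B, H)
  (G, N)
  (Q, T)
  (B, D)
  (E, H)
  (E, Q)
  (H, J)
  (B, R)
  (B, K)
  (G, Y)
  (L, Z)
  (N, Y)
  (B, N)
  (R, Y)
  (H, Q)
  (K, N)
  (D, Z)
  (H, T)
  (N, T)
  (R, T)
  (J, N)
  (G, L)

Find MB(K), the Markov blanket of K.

{B, D, E, G, H, J, L, N, Q, R, T, Z}

K's parents: B.
K's children: N, Q, T, Z.
Parents of each child, excluding K:
  N: B, G, J
  Q: E, H, N
  T: D, H, N, Q, R
  Z: D, H, L, R
So the Markov blanket of K is {B, D, E, G, H, J, L, N, Q, R, T, Z}.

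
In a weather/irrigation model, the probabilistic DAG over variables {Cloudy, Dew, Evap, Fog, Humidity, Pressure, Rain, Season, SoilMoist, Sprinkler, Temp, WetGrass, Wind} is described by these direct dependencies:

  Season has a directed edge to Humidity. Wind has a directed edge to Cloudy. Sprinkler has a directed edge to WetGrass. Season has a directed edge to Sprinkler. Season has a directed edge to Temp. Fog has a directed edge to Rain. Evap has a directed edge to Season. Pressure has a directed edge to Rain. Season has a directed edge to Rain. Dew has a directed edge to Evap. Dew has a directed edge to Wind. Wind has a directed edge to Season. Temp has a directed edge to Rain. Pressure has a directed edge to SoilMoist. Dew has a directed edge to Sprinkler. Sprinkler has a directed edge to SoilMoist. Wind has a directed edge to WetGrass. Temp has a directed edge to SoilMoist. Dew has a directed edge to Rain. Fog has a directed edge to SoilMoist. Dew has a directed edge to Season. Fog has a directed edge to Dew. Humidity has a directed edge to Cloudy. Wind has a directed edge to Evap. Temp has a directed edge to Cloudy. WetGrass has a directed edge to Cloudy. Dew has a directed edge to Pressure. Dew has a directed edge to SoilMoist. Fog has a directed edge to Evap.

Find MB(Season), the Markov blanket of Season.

Season has children Humidity, Rain, Sprinkler, Temp.
Parents of Season: Dew, Evap, Wind.
Parents of each child, excluding Season:
  Sprinkler's other parent is Dew.
  Temp: no additional parents.
  Humidity has no other parent.
  Rain's other parents are Dew, Fog, Pressure, Temp.
So the Markov blanket of Season is {Dew, Evap, Fog, Humidity, Pressure, Rain, Sprinkler, Temp, Wind}.

{Dew, Evap, Fog, Humidity, Pressure, Rain, Sprinkler, Temp, Wind}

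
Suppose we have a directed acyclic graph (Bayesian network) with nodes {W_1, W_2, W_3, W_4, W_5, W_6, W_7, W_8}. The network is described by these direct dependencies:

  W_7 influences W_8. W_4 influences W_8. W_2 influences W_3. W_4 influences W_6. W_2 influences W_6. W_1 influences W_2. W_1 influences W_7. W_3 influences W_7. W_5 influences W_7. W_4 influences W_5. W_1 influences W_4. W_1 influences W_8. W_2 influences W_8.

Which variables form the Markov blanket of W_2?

Ch(W_2) = {W_3, W_6, W_8}.
Pa(W_2) = {W_1}.
Other parents of W_2's children:
  W_3: no additional parents.
  W_6 also has parent W_4.
  parents(W_8) \ {W_2} = {W_1, W_4, W_7}.
So the Markov blanket of W_2 is {W_1, W_3, W_4, W_6, W_7, W_8}.

{W_1, W_3, W_4, W_6, W_7, W_8}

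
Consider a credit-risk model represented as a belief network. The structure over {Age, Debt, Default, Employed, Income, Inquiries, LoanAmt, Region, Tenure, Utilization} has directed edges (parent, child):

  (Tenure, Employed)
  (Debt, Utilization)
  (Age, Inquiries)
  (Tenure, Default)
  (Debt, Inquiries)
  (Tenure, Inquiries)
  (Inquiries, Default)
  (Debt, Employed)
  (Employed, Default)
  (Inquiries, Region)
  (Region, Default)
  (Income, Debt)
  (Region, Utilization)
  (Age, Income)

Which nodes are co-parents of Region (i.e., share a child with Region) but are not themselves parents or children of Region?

Children of Region: Default, Utilization.
  Utilization's other parent is Debt.
  Default's other parents are Employed, Inquiries, Tenure.
Excluding nodes already adjacent to Region (Default, Inquiries, Utilization), the co-parent-only contribution is {Debt, Employed, Tenure}.

{Debt, Employed, Tenure}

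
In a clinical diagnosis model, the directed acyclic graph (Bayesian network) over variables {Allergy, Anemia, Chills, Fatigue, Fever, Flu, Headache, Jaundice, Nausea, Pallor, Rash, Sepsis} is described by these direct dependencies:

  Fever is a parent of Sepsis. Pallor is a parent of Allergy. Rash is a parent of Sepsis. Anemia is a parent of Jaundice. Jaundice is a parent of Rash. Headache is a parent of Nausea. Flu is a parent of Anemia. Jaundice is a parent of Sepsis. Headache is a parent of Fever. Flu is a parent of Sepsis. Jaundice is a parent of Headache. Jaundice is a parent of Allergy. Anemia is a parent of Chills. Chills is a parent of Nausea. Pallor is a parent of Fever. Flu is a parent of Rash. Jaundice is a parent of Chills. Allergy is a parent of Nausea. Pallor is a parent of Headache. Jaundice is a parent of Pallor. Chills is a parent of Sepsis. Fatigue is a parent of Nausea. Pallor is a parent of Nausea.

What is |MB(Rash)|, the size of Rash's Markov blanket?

5

The Markov blanket of a node is its parents, its children, and the other parents of its children.
Parents of Rash: Flu, Jaundice.
Rash's children: Sepsis.
Parents of each child, excluding Rash:
  Sepsis also has parents Chills, Fever, Flu, Jaundice.
MB(Rash) = {Chills, Fever, Flu, Jaundice, Sepsis}, which has 5 nodes.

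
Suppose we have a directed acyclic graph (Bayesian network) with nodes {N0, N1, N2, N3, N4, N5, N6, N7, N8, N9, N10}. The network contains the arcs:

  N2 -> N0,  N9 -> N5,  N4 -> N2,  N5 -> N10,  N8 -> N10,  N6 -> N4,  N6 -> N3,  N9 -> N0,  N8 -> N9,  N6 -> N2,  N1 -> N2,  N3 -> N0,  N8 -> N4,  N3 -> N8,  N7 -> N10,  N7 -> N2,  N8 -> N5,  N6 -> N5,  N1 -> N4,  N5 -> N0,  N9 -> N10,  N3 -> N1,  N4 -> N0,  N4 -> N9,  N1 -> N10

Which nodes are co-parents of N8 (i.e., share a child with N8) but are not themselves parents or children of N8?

Children of N8: N4, N5, N9, N10.
  N4 also has parents N1, N6.
  parents(N9) \ {N8} = {N4}.
  N5's other parents are N6, N9.
  N10 also has parents N1, N5, N7, N9.
Excluding nodes already adjacent to N8 (N3, N4, N5, N9, N10), the co-parent-only contribution is {N1, N6, N7}.

{N1, N6, N7}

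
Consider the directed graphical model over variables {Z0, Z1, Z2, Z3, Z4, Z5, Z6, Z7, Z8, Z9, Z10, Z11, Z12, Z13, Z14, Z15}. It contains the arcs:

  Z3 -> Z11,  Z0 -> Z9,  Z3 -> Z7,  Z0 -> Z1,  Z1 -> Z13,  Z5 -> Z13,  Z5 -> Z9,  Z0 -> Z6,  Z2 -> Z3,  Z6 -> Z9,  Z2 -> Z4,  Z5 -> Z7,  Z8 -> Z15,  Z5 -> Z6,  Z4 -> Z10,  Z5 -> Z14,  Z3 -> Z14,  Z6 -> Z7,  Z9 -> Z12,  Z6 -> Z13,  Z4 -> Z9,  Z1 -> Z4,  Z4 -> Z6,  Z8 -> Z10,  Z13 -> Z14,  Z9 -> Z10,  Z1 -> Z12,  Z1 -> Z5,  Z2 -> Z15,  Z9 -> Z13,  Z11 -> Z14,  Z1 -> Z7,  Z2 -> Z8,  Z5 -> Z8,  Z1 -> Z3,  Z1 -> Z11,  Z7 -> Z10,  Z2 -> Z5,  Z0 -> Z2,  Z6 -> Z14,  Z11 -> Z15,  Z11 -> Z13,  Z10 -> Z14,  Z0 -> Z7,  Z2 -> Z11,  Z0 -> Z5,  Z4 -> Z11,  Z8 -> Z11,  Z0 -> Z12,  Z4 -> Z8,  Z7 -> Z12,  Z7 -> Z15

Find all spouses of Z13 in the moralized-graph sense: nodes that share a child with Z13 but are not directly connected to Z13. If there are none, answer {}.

Children of Z13: Z14.
  parents(Z14) \ {Z13} = {Z3, Z5, Z6, Z10, Z11}.
Excluding nodes already adjacent to Z13 (Z1, Z5, Z6, Z9, Z11, Z14), the co-parent-only contribution is {Z3, Z10}.

{Z3, Z10}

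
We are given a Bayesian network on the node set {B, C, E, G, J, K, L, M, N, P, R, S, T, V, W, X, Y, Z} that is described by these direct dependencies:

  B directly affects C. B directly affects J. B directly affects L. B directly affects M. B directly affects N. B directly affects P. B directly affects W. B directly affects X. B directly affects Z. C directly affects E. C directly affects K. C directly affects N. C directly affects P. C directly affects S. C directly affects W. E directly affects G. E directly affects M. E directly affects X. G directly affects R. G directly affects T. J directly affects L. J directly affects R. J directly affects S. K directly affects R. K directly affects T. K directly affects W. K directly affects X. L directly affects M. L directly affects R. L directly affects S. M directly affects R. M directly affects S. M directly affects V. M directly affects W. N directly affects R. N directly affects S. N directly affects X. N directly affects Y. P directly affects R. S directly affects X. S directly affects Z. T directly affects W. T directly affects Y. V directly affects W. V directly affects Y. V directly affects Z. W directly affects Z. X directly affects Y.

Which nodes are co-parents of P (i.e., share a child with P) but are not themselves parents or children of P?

{G, J, K, L, M, N}

Children of P: R.
  R: G, J, K, L, M, N
Excluding nodes already adjacent to P (B, C, R), the co-parent-only contribution is {G, J, K, L, M, N}.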